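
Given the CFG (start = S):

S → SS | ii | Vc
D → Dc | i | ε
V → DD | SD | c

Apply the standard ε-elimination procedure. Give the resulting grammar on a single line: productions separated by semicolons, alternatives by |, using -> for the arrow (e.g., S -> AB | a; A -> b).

Nullable set: {D, V}.
S -> Vc: V nullable, giving Vc | c.
Drop D -> ε.
D -> Dc: D nullable, giving Dc | c.
V -> DD: D, D nullable, giving D | DD.
V -> SD: D nullable, giving S | SD.
Unchanged (no nullable symbols): S -> SS; S -> ii; D -> i; V -> c.

S -> c | SS | Vc | ii; D -> c | i | Dc; V -> D | S | c | DD | SD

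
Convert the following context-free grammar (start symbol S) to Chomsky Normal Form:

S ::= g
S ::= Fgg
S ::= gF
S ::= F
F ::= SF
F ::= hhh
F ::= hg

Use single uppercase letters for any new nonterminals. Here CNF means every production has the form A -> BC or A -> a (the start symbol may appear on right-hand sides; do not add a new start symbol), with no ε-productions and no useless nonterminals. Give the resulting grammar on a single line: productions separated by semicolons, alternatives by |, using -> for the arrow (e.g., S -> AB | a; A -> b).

No ε-productions.
After unit-elimination: S -> g | SF | gF | hg | Fgg | hhh; F -> SF | hg | hhh.
TERM: introduce B -> g, A -> h and substitute in every rule of length ≥2.
BIN: F -> AAA becomes F -> AC, C -> AA; S -> AAA becomes S -> AD, D -> AA; S -> FBB becomes S -> FE, E -> BB.

S -> g | AB | AD | BF | FE | SF; A -> h; B -> g; C -> AA; D -> AA; E -> BB; F -> AB | AC | SF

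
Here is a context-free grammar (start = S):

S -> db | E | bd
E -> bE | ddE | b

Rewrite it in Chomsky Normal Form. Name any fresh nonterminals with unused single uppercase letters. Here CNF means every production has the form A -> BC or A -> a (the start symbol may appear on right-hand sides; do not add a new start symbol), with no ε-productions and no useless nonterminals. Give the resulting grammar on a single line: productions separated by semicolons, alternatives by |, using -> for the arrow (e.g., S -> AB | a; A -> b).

S -> b | AB | AE | BA | BD; A -> b; B -> d; C -> BE; D -> BE; E -> b | AE | BC

No ε-productions.
After unit-elimination: S -> b | bE | bd | db | ddE; E -> b | bE | ddE.
TERM: introduce A -> b, B -> d and substitute in every rule of length ≥2.
BIN: E -> BBE becomes E -> BC, C -> BE; S -> BBE becomes S -> BD, D -> BE.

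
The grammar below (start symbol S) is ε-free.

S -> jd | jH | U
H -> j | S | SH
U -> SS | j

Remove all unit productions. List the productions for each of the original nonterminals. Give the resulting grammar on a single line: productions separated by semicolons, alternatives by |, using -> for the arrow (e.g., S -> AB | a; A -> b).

Unit productions: H->S, S->U.
Unit pairs (A ⇒* B via units): (H,S), (H,U), (S,U).
S: inherits non-unit rules of {S, U} → SS | j | jH | jd.
H: inherits non-unit rules of {H, S, U} → SH | SS | j | jH | jd.
U: inherits non-unit rules of {U} → SS | j.

S -> j | SS | jH | jd; H -> j | SH | SS | jH | jd; U -> j | SS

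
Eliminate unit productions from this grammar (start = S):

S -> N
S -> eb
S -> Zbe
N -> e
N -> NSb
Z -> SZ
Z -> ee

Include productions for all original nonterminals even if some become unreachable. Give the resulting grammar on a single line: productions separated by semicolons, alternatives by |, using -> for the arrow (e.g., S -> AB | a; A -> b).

S -> e | eb | NSb | Zbe; N -> e | NSb; Z -> SZ | ee

Unit productions: S->N.
Unit pairs (A ⇒* B via units): (S,N).
S: inherits non-unit rules of {N, S} → NSb | Zbe | e | eb.
N: inherits non-unit rules of {N} → NSb | e.
Z: inherits non-unit rules of {Z} → SZ | ee.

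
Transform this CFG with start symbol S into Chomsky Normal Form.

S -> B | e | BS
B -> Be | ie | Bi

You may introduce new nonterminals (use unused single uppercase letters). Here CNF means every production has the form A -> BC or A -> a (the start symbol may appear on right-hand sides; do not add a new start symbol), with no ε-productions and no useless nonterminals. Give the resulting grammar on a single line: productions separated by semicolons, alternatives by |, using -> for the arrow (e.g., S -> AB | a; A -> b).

S -> e | BA | BC | BS | CA; A -> e; B -> BA | BC | CA; C -> i

No ε-productions.
After unit-elimination: S -> e | BS | Be | Bi | ie; B -> Be | Bi | ie.
TERM: introduce A -> e, C -> i and substitute in every rule of length ≥2.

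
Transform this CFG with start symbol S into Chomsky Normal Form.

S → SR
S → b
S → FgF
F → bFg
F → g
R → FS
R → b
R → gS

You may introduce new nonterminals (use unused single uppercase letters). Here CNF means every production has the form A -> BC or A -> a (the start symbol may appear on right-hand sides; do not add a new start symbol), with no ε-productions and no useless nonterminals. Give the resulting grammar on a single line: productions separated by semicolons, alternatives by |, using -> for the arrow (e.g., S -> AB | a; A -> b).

S -> b | FD | SR; A -> b; B -> g; C -> FB; D -> BF; F -> g | AC; R -> b | BS | FS

No ε-productions.
No unit productions to eliminate.
TERM: introduce A -> b, B -> g and substitute in every rule of length ≥2.
BIN: F -> AFB becomes F -> AC, C -> FB; S -> FBF becomes S -> FD, D -> BF.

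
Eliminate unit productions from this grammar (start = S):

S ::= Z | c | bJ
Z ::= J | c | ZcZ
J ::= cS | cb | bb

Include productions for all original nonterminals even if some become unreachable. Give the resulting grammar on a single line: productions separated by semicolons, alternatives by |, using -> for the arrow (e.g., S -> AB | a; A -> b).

Unit productions: S->Z, Z->J.
Unit pairs (A ⇒* B via units): (S,J), (S,Z), (Z,J).
S: inherits non-unit rules of {J, S, Z} → ZcZ | bJ | bb | c | cS | cb.
J: inherits non-unit rules of {J} → bb | cS | cb.
Z: inherits non-unit rules of {J, Z} → ZcZ | bb | c | cS | cb.

S -> c | bJ | bb | cS | cb | ZcZ; J -> bb | cS | cb; Z -> c | bb | cS | cb | ZcZ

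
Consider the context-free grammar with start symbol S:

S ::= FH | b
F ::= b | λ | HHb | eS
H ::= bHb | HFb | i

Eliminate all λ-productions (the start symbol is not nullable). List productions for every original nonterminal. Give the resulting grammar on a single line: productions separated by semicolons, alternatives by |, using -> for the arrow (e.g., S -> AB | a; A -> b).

S -> H | b | FH; F -> b | eS | HHb; H -> i | Hb | HFb | bHb

Nullable set: {F}.
S -> FH: F nullable, giving FH | H.
Drop F -> λ.
H -> HFb: F nullable, giving HFb | Hb.
Unchanged (no nullable symbols): S -> b; F -> HHb; F -> b; F -> eS; H -> bHb; H -> i.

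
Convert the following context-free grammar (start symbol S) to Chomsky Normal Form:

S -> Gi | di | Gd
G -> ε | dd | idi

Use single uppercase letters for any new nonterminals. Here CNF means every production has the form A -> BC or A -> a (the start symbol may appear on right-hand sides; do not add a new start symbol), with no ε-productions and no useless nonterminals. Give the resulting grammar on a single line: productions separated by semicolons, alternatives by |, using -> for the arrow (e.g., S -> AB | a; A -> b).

S -> d | i | AB | GA | GB; A -> d; B -> i; C -> AB; G -> AA | BC

Nullable: {G}; after ε-elimination: S -> d | i | Gd | Gi | di; G -> dd | idi.
No unit productions to eliminate.
TERM: introduce A -> d, B -> i and substitute in every rule of length ≥2.
BIN: G -> BAB becomes G -> BC, C -> AB.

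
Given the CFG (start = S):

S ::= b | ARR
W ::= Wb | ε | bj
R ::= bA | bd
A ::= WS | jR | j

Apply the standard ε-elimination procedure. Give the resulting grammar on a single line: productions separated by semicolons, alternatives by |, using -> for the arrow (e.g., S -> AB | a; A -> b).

Nullable set: {W}.
A -> WS: W nullable, giving S | WS.
Drop W -> ε.
W -> Wb: W nullable, giving Wb | b.
Unchanged (no nullable symbols): S -> ARR; S -> b; A -> j; A -> jR; R -> bA; R -> bd; W -> bj.

S -> b | ARR; A -> S | j | WS | jR; R -> bA | bd; W -> b | Wb | bj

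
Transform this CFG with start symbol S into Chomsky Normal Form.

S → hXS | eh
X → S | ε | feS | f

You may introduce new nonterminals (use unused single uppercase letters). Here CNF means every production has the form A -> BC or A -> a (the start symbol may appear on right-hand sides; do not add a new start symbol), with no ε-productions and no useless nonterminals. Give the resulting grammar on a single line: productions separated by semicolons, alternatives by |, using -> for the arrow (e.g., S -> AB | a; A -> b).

S -> AB | BD | BS; A -> e; B -> h; C -> f; D -> XS; E -> XS; F -> AS; X -> f | AB | BE | BS | CF

Nullable: {X}; after ε-elimination: S -> eh | hS | hXS; X -> S | f | feS.
After unit-elimination: S -> eh | hS | hXS; X -> f | eh | hS | feS | hXS.
TERM: introduce A -> e, C -> f, B -> h and substitute in every rule of length ≥2.
BIN: S -> BXS becomes S -> BD, D -> XS; X -> BXS becomes X -> BE, E -> XS; X -> CAS becomes X -> CF, F -> AS.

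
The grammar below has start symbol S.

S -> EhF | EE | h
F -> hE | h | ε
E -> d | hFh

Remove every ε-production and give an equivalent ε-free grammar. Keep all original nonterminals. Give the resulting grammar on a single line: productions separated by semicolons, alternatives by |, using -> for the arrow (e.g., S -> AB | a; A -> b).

Nullable set: {F}.
S -> EhF: F nullable, giving Eh | EhF.
E -> hFh: F nullable, giving hFh | hh.
Drop F -> ε.
Unchanged (no nullable symbols): S -> EE; S -> h; E -> d; F -> h; F -> hE.

S -> h | EE | Eh | EhF; E -> d | hh | hFh; F -> h | hE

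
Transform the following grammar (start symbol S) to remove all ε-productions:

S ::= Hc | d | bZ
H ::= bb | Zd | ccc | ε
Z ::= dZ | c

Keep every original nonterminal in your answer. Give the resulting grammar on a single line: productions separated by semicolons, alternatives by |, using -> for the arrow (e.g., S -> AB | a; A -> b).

S -> c | d | Hc | bZ; H -> Zd | bb | ccc; Z -> c | dZ

Nullable set: {H}.
S -> Hc: H nullable, giving Hc | c.
Drop H -> ε.
Unchanged (no nullable symbols): S -> bZ; S -> d; H -> Zd; H -> bb; H -> ccc; Z -> c; Z -> dZ.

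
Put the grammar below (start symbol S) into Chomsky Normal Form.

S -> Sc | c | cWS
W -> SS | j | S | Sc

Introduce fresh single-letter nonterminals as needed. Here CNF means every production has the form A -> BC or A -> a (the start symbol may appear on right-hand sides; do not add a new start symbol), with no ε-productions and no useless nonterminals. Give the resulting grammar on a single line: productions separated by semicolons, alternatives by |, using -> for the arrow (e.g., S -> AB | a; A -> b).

No ε-productions.
After unit-elimination: S -> c | Sc | cWS; W -> c | j | SS | Sc | cWS.
TERM: introduce A -> c and substitute in every rule of length ≥2.
BIN: S -> AWS becomes S -> AB, B -> WS; W -> AWS becomes W -> AC, C -> WS.

S -> c | AB | SA; A -> c; B -> WS; C -> WS; W -> c | j | AC | SA | SS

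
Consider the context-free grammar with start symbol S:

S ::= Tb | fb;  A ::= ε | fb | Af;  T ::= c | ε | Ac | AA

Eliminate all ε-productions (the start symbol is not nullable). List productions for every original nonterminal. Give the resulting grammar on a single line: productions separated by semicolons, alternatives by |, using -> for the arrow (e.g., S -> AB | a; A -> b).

S -> b | Tb | fb; A -> f | Af | fb; T -> A | c | AA | Ac

Nullable set: {A, T}.
S -> Tb: T nullable, giving Tb | b.
Drop A -> ε.
A -> Af: A nullable, giving Af | f.
Drop T -> ε.
T -> AA: A, A nullable, giving A | AA.
T -> Ac: A nullable, giving Ac | c.
Unchanged (no nullable symbols): S -> fb; A -> fb; T -> c.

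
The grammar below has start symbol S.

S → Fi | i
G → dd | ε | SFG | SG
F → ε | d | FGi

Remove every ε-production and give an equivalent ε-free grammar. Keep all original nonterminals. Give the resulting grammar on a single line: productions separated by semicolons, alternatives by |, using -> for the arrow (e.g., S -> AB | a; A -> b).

Nullable set: {F, G}.
S -> Fi: F nullable, giving Fi | i.
Drop F -> ε.
F -> FGi: F, G nullable, giving FGi | Fi | Gi | i.
Drop G -> ε.
G -> SFG: F, G nullable, giving S | SF | SFG | SG.
G -> SG: G nullable, giving S | SG.
Unchanged (no nullable symbols): S -> i; F -> d; G -> dd.

S -> i | Fi; F -> d | i | Fi | Gi | FGi; G -> S | SF | SG | dd | SFG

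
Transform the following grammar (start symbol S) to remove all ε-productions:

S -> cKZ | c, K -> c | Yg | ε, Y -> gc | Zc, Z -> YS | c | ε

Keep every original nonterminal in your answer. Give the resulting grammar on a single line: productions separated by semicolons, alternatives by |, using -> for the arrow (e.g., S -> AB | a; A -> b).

S -> c | cK | cZ | cKZ; K -> c | Yg; Y -> c | Zc | gc; Z -> c | YS

Nullable set: {K, Z}.
S -> cKZ: K, Z nullable, giving c | cK | cKZ | cZ.
Drop K -> ε.
Y -> Zc: Z nullable, giving Zc | c.
Drop Z -> ε.
Unchanged (no nullable symbols): S -> c; K -> Yg; K -> c; Y -> gc; Z -> YS; Z -> c.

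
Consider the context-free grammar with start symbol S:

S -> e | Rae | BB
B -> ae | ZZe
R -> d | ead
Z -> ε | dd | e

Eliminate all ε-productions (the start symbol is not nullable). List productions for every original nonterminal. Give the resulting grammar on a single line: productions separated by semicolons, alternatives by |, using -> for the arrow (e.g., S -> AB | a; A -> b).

Nullable set: {Z}.
B -> ZZe: Z, Z nullable, giving ZZe | Ze | e.
Drop Z -> ε.
Unchanged (no nullable symbols): S -> BB; S -> Rae; S -> e; B -> ae; R -> d; R -> ead; Z -> dd; Z -> e.

S -> e | BB | Rae; B -> e | Ze | ae | ZZe; R -> d | ead; Z -> e | dd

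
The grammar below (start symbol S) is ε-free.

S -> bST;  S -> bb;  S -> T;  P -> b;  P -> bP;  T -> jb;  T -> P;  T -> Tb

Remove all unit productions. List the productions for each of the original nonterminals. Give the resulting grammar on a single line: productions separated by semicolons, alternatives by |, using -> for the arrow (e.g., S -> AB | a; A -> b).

Unit productions: S->T, T->P.
Unit pairs (A ⇒* B via units): (S,P), (S,T), (T,P).
S: inherits non-unit rules of {P, S, T} → Tb | b | bP | bST | bb | jb.
P: inherits non-unit rules of {P} → b | bP.
T: inherits non-unit rules of {P, T} → Tb | b | bP | jb.

S -> b | Tb | bP | bb | jb | bST; P -> b | bP; T -> b | Tb | bP | jb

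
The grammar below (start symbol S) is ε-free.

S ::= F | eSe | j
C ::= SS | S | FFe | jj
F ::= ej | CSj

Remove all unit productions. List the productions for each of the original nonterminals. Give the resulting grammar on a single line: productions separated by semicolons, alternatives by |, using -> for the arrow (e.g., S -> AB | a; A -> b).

Unit productions: C->S, S->F.
Unit pairs (A ⇒* B via units): (C,F), (C,S), (S,F).
S: inherits non-unit rules of {F, S} → CSj | eSe | ej | j.
C: inherits non-unit rules of {C, F, S} → CSj | FFe | SS | eSe | ej | j | jj.
F: inherits non-unit rules of {F} → CSj | ej.

S -> j | ej | CSj | eSe; C -> j | SS | ej | jj | CSj | FFe | eSe; F -> ej | CSj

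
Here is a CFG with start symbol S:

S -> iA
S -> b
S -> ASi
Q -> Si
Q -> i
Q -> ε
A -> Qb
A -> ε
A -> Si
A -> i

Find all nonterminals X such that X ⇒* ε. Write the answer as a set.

Directly nullable (have an ε-rule): {A, Q}.
Not nullable: S — each has a terminal in every rule's right-hand side or depends on a non-nullable symbol.

{A, Q}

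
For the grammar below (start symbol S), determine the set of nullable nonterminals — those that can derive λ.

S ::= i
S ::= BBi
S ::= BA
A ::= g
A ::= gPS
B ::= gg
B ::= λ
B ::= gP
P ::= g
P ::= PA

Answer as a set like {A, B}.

{B}

Directly nullable (have an ε-rule): {B}.
Not nullable: A, P, S — each has a terminal in every rule's right-hand side or depends on a non-nullable symbol.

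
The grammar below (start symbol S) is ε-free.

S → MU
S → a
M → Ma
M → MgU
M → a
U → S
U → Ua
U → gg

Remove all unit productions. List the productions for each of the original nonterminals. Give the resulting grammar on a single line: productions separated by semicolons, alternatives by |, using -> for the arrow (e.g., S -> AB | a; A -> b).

S -> a | MU; M -> a | Ma | MgU; U -> a | MU | Ua | gg

Unit productions: U->S.
Unit pairs (A ⇒* B via units): (U,S).
S: inherits non-unit rules of {S} → MU | a.
M: inherits non-unit rules of {M} → Ma | MgU | a.
U: inherits non-unit rules of {S, U} → MU | Ua | a | gg.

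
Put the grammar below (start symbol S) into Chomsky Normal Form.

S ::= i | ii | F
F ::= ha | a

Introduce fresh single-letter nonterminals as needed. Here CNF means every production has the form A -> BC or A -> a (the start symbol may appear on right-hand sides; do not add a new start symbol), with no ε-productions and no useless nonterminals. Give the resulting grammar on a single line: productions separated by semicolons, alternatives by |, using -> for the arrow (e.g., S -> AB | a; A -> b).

No ε-productions.
After unit-elimination: S -> a | i | ha | ii; F -> a | ha.
TERM: introduce B -> a, A -> h, C -> i and substitute in every rule of length ≥2.
Drop unreachable/unproductive: F.

S -> a | i | AB | CC; A -> h; B -> a; C -> i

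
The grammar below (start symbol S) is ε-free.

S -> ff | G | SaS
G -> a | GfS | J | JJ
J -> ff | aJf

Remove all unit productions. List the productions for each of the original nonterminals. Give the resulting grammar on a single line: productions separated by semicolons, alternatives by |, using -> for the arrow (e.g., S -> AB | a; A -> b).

Unit productions: G->J, S->G.
Unit pairs (A ⇒* B via units): (G,J), (S,G), (S,J).
S: inherits non-unit rules of {G, J, S} → GfS | JJ | SaS | a | aJf | ff.
G: inherits non-unit rules of {G, J} → GfS | JJ | a | aJf | ff.
J: inherits non-unit rules of {J} → aJf | ff.

S -> a | JJ | ff | GfS | SaS | aJf; G -> a | JJ | ff | GfS | aJf; J -> ff | aJf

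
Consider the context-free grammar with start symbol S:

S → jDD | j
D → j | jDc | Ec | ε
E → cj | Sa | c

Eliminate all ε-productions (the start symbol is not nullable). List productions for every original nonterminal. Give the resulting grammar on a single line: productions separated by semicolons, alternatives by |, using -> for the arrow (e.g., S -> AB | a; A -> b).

Nullable set: {D}.
S -> jDD: D, D nullable, giving j | jD | jDD.
Drop D -> ε.
D -> jDc: D nullable, giving jDc | jc.
Unchanged (no nullable symbols): S -> j; D -> Ec; D -> j; E -> Sa; E -> c; E -> cj.

S -> j | jD | jDD; D -> j | Ec | jc | jDc; E -> c | Sa | cj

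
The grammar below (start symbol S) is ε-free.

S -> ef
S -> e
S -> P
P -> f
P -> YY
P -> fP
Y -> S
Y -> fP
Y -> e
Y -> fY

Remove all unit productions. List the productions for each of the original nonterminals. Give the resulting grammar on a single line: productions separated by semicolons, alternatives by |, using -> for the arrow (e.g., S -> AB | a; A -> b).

Unit productions: S->P, Y->S.
Unit pairs (A ⇒* B via units): (S,P), (Y,P), (Y,S).
S: inherits non-unit rules of {P, S} → YY | e | ef | f | fP.
P: inherits non-unit rules of {P} → YY | f | fP.
Y: inherits non-unit rules of {P, S, Y} → YY | e | ef | f | fP | fY.

S -> e | f | YY | ef | fP; P -> f | YY | fP; Y -> e | f | YY | ef | fP | fY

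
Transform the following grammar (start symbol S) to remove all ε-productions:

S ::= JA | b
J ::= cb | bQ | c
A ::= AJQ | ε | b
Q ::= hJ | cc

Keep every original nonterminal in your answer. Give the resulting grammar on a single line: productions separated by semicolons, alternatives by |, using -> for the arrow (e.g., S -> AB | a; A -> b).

S -> J | b | JA; A -> b | JQ | AJQ; J -> c | bQ | cb; Q -> cc | hJ

Nullable set: {A}.
S -> JA: A nullable, giving J | JA.
Drop A -> ε.
A -> AJQ: A nullable, giving AJQ | JQ.
Unchanged (no nullable symbols): S -> b; A -> b; J -> bQ; J -> c; J -> cb; Q -> cc; Q -> hJ.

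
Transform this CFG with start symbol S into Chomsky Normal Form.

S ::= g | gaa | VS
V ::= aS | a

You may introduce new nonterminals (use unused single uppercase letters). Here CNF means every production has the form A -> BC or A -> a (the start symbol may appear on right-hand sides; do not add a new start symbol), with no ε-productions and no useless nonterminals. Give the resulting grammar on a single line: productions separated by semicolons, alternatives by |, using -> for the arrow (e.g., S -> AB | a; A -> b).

No ε-productions.
No unit productions to eliminate.
TERM: introduce B -> a, A -> g and substitute in every rule of length ≥2.
BIN: S -> ABB becomes S -> AC, C -> BB.

S -> g | AC | VS; A -> g; B -> a; C -> BB; V -> a | BS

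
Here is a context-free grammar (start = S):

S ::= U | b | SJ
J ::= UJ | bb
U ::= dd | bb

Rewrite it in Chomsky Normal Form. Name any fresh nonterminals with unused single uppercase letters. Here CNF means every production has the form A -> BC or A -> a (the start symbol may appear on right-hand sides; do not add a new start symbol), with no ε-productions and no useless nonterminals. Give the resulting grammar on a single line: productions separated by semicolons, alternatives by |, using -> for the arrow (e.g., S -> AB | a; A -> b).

S -> b | AA | BB | SJ; A -> b; B -> d; J -> AA | UJ; U -> AA | BB

No ε-productions.
After unit-elimination: S -> b | SJ | bb | dd; J -> UJ | bb; U -> bb | dd.
TERM: introduce A -> b, B -> d and substitute in every rule of length ≥2.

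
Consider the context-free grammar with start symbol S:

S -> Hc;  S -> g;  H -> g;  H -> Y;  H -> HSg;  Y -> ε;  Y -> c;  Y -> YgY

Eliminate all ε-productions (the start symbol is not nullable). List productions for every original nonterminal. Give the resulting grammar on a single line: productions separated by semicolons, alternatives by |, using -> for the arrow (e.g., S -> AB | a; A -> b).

S -> c | g | Hc; H -> Y | g | Sg | HSg; Y -> c | g | Yg | gY | YgY

Nullable set: {H, Y}.
S -> Hc: H nullable, giving Hc | c.
H -> HSg: H nullable, giving HSg | Sg.
H -> Y: Y nullable, giving Y.
Drop Y -> ε.
Y -> YgY: Y, Y nullable, giving Yg | YgY | g | gY.
Unchanged (no nullable symbols): S -> g; H -> g; Y -> c.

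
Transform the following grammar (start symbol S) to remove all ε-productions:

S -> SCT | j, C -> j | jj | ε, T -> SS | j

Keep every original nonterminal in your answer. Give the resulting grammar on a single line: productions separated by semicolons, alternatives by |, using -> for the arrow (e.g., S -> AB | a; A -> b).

S -> j | ST | SCT; C -> j | jj; T -> j | SS

Nullable set: {C}.
S -> SCT: C nullable, giving SCT | ST.
Drop C -> ε.
Unchanged (no nullable symbols): S -> j; C -> j; C -> jj; T -> SS; T -> j.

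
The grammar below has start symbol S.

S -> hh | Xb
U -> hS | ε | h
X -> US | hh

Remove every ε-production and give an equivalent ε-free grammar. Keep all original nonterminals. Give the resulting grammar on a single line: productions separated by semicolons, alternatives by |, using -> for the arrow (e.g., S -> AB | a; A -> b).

S -> Xb | hh; U -> h | hS; X -> S | US | hh

Nullable set: {U}.
Drop U -> ε.
X -> US: U nullable, giving S | US.
Unchanged (no nullable symbols): S -> Xb; S -> hh; U -> h; U -> hS; X -> hh.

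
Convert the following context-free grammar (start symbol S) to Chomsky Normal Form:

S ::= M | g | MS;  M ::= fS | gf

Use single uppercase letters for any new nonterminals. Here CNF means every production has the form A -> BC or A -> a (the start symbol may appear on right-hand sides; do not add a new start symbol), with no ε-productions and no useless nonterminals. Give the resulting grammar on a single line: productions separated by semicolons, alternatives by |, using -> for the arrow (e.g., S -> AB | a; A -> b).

No ε-productions.
After unit-elimination: S -> g | MS | fS | gf; M -> fS | gf.
TERM: introduce A -> f, B -> g and substitute in every rule of length ≥2.

S -> g | AS | BA | MS; A -> f; B -> g; M -> AS | BA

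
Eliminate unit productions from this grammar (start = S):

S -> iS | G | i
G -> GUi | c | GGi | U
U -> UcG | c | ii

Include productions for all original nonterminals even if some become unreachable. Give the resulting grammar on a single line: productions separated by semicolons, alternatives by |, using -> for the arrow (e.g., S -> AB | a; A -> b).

Unit productions: G->U, S->G.
Unit pairs (A ⇒* B via units): (G,U), (S,G), (S,U).
S: inherits non-unit rules of {G, S, U} → GGi | GUi | UcG | c | i | iS | ii.
G: inherits non-unit rules of {G, U} → GGi | GUi | UcG | c | ii.
U: inherits non-unit rules of {U} → UcG | c | ii.

S -> c | i | iS | ii | GGi | GUi | UcG; G -> c | ii | GGi | GUi | UcG; U -> c | ii | UcG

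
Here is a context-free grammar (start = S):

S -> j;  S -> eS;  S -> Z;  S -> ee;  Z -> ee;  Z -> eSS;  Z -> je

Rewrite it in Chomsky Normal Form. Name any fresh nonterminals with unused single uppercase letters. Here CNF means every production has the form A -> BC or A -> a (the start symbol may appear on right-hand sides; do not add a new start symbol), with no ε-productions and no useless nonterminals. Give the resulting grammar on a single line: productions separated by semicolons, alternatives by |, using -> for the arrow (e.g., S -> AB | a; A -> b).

S -> j | AA | AC | AS | BA; A -> e; B -> j; C -> SS

No ε-productions.
After unit-elimination: S -> j | eS | ee | je | eSS; Z -> ee | je | eSS.
TERM: introduce A -> e, B -> j and substitute in every rule of length ≥2.
BIN: S -> ASS becomes S -> AC, C -> SS; Z -> ASS becomes Z -> AD, D -> SS.
Drop unreachable/unproductive: Z.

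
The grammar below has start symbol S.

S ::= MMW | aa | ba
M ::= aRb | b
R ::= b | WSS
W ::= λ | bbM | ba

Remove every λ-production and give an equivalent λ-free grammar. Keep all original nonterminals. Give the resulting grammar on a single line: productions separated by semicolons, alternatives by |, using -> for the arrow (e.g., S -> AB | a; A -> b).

Nullable set: {W}.
S -> MMW: W nullable, giving MM | MMW.
R -> WSS: W nullable, giving SS | WSS.
Drop W -> λ.
Unchanged (no nullable symbols): S -> aa; S -> ba; M -> aRb; M -> b; R -> b; W -> ba; W -> bbM.

S -> MM | aa | ba | MMW; M -> b | aRb; R -> b | SS | WSS; W -> ba | bbM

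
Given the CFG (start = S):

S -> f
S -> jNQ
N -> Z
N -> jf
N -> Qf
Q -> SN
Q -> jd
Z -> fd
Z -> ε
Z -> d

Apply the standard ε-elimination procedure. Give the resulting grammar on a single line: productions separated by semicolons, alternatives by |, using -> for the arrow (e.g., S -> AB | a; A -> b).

Nullable set: {N, Z}.
S -> jNQ: N nullable, giving jNQ | jQ.
N -> Z: Z nullable, giving Z.
Q -> SN: N nullable, giving S | SN.
Drop Z -> ε.
Unchanged (no nullable symbols): S -> f; N -> Qf; N -> jf; Q -> jd; Z -> d; Z -> fd.

S -> f | jQ | jNQ; N -> Z | Qf | jf; Q -> S | SN | jd; Z -> d | fd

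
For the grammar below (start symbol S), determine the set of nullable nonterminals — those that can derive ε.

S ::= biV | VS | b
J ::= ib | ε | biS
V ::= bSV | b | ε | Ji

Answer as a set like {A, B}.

{J, V}

Directly nullable (have an ε-rule): {J, V}.
Not nullable: S — each has a terminal in every rule's right-hand side or depends on a non-nullable symbol.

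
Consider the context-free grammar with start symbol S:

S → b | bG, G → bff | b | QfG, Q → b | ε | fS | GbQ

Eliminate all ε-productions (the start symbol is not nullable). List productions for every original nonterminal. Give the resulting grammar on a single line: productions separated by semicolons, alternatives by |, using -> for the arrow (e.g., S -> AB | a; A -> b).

S -> b | bG; G -> b | fG | QfG | bff; Q -> b | Gb | fS | GbQ

Nullable set: {Q}.
G -> QfG: Q nullable, giving QfG | fG.
Drop Q -> ε.
Q -> GbQ: Q nullable, giving Gb | GbQ.
Unchanged (no nullable symbols): S -> b; S -> bG; G -> b; G -> bff; Q -> b; Q -> fS.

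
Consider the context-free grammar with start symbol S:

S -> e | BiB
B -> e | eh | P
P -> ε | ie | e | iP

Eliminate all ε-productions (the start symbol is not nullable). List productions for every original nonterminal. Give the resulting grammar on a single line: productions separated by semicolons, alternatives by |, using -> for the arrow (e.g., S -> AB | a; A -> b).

S -> e | i | Bi | iB | BiB; B -> P | e | eh; P -> e | i | iP | ie

Nullable set: {B, P}.
S -> BiB: B, B nullable, giving Bi | BiB | i | iB.
B -> P: P nullable, giving P.
Drop P -> ε.
P -> iP: P nullable, giving i | iP.
Unchanged (no nullable symbols): S -> e; B -> e; B -> eh; P -> e; P -> ie.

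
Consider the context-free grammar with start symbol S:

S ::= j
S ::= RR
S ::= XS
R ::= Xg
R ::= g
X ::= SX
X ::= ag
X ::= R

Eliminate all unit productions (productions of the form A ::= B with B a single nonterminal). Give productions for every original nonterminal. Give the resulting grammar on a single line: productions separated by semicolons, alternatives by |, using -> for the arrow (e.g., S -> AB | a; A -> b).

Unit productions: X->R.
Unit pairs (A ⇒* B via units): (X,R).
S: inherits non-unit rules of {S} → RR | XS | j.
R: inherits non-unit rules of {R} → Xg | g.
X: inherits non-unit rules of {R, X} → SX | Xg | ag | g.

S -> j | RR | XS; R -> g | Xg; X -> g | SX | Xg | ag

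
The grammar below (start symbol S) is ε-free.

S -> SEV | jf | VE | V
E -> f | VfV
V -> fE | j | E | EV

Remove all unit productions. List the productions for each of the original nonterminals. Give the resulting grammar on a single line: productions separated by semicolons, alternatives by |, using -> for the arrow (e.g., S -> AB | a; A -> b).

S -> f | j | EV | VE | fE | jf | SEV | VfV; E -> f | VfV; V -> f | j | EV | fE | VfV

Unit productions: S->V, V->E.
Unit pairs (A ⇒* B via units): (S,E), (S,V), (V,E).
S: inherits non-unit rules of {E, S, V} → EV | SEV | VE | VfV | f | fE | j | jf.
E: inherits non-unit rules of {E} → VfV | f.
V: inherits non-unit rules of {E, V} → EV | VfV | f | fE | j.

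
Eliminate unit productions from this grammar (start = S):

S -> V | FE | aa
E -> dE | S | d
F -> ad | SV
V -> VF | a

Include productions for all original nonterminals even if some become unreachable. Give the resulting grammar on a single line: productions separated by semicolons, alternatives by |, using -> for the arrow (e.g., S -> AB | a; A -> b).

Unit productions: E->S, S->V.
Unit pairs (A ⇒* B via units): (E,S), (E,V), (S,V).
S: inherits non-unit rules of {S, V} → FE | VF | a | aa.
E: inherits non-unit rules of {E, S, V} → FE | VF | a | aa | d | dE.
F: inherits non-unit rules of {F} → SV | ad.
V: inherits non-unit rules of {V} → VF | a.

S -> a | FE | VF | aa; E -> a | d | FE | VF | aa | dE; F -> SV | ad; V -> a | VF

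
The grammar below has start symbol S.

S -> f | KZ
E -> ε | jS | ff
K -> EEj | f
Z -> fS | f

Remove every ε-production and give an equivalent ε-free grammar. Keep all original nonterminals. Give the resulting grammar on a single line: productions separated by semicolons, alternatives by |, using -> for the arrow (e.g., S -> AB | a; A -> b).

Nullable set: {E}.
Drop E -> ε.
K -> EEj: E, E nullable, giving EEj | Ej | j.
Unchanged (no nullable symbols): S -> KZ; S -> f; E -> ff; E -> jS; K -> f; Z -> f; Z -> fS.

S -> f | KZ; E -> ff | jS; K -> f | j | Ej | EEj; Z -> f | fS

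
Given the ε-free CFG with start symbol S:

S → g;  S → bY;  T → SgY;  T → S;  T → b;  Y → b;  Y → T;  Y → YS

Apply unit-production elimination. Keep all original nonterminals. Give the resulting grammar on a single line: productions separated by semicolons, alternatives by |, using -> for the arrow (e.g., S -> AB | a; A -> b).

Unit productions: T->S, Y->T.
Unit pairs (A ⇒* B via units): (T,S), (Y,S), (Y,T).
S: inherits non-unit rules of {S} → bY | g.
T: inherits non-unit rules of {S, T} → SgY | b | bY | g.
Y: inherits non-unit rules of {S, T, Y} → SgY | YS | b | bY | g.

S -> g | bY; T -> b | g | bY | SgY; Y -> b | g | YS | bY | SgY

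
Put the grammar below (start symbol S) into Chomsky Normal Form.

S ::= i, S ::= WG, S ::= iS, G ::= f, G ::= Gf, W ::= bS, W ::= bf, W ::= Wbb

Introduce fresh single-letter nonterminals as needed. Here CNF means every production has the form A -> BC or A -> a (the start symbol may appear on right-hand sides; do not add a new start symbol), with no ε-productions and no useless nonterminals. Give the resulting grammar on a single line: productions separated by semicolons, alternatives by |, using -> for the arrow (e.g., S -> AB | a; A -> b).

No ε-productions.
No unit productions to eliminate.
TERM: introduce C -> b, A -> f, B -> i and substitute in every rule of length ≥2.
BIN: W -> WCC becomes W -> WD, D -> CC.

S -> i | BS | WG; A -> f; B -> i; C -> b; D -> CC; G -> f | GA; W -> CA | CS | WD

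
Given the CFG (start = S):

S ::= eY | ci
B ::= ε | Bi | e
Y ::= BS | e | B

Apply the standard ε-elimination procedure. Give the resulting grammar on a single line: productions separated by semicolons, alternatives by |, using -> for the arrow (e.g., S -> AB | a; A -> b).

Nullable set: {B, Y}.
S -> eY: Y nullable, giving e | eY.
Drop B -> ε.
B -> Bi: B nullable, giving Bi | i.
Y -> B: B nullable, giving B.
Y -> BS: B nullable, giving BS | S.
Unchanged (no nullable symbols): S -> ci; B -> e; Y -> e.

S -> e | ci | eY; B -> e | i | Bi; Y -> B | S | e | BS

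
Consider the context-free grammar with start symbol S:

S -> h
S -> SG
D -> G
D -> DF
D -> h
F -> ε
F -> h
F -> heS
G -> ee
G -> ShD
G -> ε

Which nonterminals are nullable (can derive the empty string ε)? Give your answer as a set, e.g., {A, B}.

Directly nullable (have an ε-rule): {F, G}.
D is nullable via D -> G (every symbol on the right is already known nullable).
Not nullable: S — each has a terminal in every rule's right-hand side or depends on a non-nullable symbol.

{D, F, G}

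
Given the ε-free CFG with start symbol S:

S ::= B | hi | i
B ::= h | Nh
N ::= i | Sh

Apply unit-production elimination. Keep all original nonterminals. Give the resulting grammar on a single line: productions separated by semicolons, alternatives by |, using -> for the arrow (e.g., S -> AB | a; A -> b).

Unit productions: S->B.
Unit pairs (A ⇒* B via units): (S,B).
S: inherits non-unit rules of {B, S} → Nh | h | hi | i.
B: inherits non-unit rules of {B} → Nh | h.
N: inherits non-unit rules of {N} → Sh | i.

S -> h | i | Nh | hi; B -> h | Nh; N -> i | Sh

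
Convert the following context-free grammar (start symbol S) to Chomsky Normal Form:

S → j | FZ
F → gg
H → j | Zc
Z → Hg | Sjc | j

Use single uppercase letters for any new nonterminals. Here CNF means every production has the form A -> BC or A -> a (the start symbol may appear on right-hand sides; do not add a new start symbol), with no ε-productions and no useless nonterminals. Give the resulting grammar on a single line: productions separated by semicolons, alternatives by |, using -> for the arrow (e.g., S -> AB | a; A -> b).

S -> j | FZ; A -> g; B -> c; C -> j; D -> CB; F -> AA; H -> j | ZB; Z -> j | HA | SD

No ε-productions.
No unit productions to eliminate.
TERM: introduce B -> c, A -> g, C -> j and substitute in every rule of length ≥2.
BIN: Z -> SCB becomes Z -> SD, D -> CB.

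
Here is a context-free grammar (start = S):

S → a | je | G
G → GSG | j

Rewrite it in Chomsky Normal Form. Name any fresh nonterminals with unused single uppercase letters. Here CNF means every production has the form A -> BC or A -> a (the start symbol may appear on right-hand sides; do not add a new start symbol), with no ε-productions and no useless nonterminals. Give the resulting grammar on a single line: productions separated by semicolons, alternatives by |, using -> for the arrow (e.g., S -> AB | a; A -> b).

No ε-productions.
After unit-elimination: S -> a | j | je | GSG; G -> j | GSG.
TERM: introduce B -> e, A -> j and substitute in every rule of length ≥2.
BIN: G -> GSG becomes G -> GC, C -> SG; S -> GSG becomes S -> GD, D -> SG.

S -> a | j | AB | GD; A -> j; B -> e; C -> SG; D -> SG; G -> j | GC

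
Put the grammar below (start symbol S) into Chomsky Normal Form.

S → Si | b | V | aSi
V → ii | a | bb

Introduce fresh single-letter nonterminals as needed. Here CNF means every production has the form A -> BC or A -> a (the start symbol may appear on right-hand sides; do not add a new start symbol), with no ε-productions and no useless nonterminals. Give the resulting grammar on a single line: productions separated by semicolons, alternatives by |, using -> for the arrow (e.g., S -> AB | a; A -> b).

S -> a | b | AA | BD | CC | SA; A -> i; B -> a; C -> b; D -> SA

No ε-productions.
After unit-elimination: S -> a | b | Si | bb | ii | aSi; V -> a | bb | ii.
TERM: introduce B -> a, C -> b, A -> i and substitute in every rule of length ≥2.
BIN: S -> BSA becomes S -> BD, D -> SA.
Drop unreachable/unproductive: V.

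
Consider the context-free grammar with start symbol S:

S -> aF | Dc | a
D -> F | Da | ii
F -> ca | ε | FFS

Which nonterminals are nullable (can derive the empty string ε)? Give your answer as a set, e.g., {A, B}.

{D, F}

Directly nullable (have an ε-rule): {F}.
D is nullable via D -> F (every symbol on the right is already known nullable).
Not nullable: S — each has a terminal in every rule's right-hand side or depends on a non-nullable symbol.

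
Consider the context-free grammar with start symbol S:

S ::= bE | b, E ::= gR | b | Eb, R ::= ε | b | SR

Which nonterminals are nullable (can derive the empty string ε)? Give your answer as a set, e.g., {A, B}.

{R}

Directly nullable (have an ε-rule): {R}.
Not nullable: E, S — each has a terminal in every rule's right-hand side or depends on a non-nullable symbol.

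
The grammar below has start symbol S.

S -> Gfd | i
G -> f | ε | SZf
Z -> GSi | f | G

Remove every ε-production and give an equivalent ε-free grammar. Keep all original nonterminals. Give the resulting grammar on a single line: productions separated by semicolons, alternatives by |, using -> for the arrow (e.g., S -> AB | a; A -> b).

Nullable set: {G, Z}.
S -> Gfd: G nullable, giving Gfd | fd.
Drop G -> ε.
G -> SZf: Z nullable, giving SZf | Sf.
Z -> G: G nullable, giving G.
Z -> GSi: G nullable, giving GSi | Si.
Unchanged (no nullable symbols): S -> i; G -> f; Z -> f.

S -> i | fd | Gfd; G -> f | Sf | SZf; Z -> G | f | Si | GSi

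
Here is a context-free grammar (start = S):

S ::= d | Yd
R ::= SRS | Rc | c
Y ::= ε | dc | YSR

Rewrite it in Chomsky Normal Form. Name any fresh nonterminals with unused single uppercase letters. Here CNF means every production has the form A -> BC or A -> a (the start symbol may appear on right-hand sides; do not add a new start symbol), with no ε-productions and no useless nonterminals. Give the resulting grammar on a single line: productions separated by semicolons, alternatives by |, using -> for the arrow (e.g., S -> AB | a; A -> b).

S -> d | YB; A -> c; B -> d; C -> RS; D -> SR; R -> c | RA | SC; Y -> BA | SR | YD

Nullable: {Y}; after ε-elimination: S -> d | Yd; R -> c | Rc | SRS; Y -> SR | dc | YSR.
No unit productions to eliminate.
TERM: introduce A -> c, B -> d and substitute in every rule of length ≥2.
BIN: R -> SRS becomes R -> SC, C -> RS; Y -> YSR becomes Y -> YD, D -> SR.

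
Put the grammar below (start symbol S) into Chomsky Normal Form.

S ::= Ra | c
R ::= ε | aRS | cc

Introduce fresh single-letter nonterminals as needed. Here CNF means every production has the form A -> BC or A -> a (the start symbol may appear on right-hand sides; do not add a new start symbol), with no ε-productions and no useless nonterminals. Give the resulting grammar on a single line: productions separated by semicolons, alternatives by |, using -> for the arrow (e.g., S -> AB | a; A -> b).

Nullable: {R}; after ε-elimination: S -> a | c | Ra; R -> aS | cc | aRS.
No unit productions to eliminate.
TERM: introduce A -> a, B -> c and substitute in every rule of length ≥2.
BIN: R -> ARS becomes R -> AC, C -> RS.

S -> a | c | RA; A -> a; B -> c; C -> RS; R -> AC | AS | BB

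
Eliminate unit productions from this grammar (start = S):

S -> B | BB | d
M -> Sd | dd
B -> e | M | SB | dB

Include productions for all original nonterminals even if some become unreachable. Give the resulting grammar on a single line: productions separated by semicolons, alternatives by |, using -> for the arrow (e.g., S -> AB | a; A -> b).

S -> d | e | BB | SB | Sd | dB | dd; B -> e | SB | Sd | dB | dd; M -> Sd | dd

Unit productions: B->M, S->B.
Unit pairs (A ⇒* B via units): (B,M), (S,B), (S,M).
S: inherits non-unit rules of {B, M, S} → BB | SB | Sd | d | dB | dd | e.
B: inherits non-unit rules of {B, M} → SB | Sd | dB | dd | e.
M: inherits non-unit rules of {M} → Sd | dd.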